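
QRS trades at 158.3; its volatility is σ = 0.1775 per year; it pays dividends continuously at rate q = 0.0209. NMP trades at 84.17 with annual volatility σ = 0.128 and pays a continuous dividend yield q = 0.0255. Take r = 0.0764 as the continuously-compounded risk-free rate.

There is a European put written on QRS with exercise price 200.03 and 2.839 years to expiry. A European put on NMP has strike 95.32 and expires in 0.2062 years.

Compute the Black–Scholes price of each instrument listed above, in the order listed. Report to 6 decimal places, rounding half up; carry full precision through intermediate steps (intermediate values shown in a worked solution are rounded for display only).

[QRS put K=200.03]
σ√T = 0.1775·√2.839 = 0.299076
d₁ = (ln(S/K) + (r−q+σ²/2)T) / (σ√T) = (ln(158.3/200.03) + (0.0764−0.0209+0.1775²/2)·2.839) / 0.299076 = (-0.233975 + 0.202288) / 0.299076 = -0.105952
d₂ = d₁ − σ√T = -0.105952 − 0.299076 = -0.405028
e^{−rT} = 0.805011
e^{−qT} = 0.942391
N(−d₁) = 0.542190,  N(−d₂) = 0.657272
price = K·e^{−rT}·N(−d₂) − S·e^{−qT}·N(−d₁) = 105.838008 − 80.884154 = 24.953854
[NMP put K=95.32]
σ√T = 0.128·√0.2062 = 0.058124
d₁ = (ln(S/K) + (r−q+σ²/2)T) / (σ√T) = (ln(84.17/95.32) + (0.0764−0.0255+0.128²/2)·0.2062) / 0.058124 = (-0.124401 + 0.012185) / 0.058124 = -1.930642
d₂ = d₁ − σ√T = -1.930642 − 0.058124 = -1.988766
e^{−rT} = 0.984370
e^{−qT} = 0.994756
N(−d₁) = 0.973236,  N(−d₂) = 0.976636
price = K·e^{−rT}·N(−d₂) − S·e^{−qT}·N(−d₁) = 91.637922 − 81.487702 = 10.150220

price(QRS put K=200.03) = 24.953854
price(NMP put K=95.32) = 10.150220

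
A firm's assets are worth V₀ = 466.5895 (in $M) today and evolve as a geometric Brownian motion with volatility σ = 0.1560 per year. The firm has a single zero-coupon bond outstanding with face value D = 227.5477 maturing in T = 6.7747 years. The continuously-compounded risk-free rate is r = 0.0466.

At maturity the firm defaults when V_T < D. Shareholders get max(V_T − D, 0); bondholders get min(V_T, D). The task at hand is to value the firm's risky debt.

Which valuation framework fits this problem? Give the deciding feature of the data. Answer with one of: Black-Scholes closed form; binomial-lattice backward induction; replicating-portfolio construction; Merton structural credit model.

framework: Merton structural credit model

Key observation: with the firm-asset dynamics (V₀ = 466.5895) and a single zero-coupon liability of face 227.5477 given, debt value, spread, and default probability all derive from the option view of the balance sheet.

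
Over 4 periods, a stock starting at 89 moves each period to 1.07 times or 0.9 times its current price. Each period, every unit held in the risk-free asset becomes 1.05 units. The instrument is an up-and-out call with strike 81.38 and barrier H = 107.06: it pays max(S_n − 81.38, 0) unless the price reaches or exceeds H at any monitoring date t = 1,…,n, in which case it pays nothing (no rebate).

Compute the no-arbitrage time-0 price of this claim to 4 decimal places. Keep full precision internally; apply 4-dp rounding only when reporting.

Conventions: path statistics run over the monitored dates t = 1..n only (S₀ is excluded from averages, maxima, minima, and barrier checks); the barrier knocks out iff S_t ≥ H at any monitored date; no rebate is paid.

Risk-neutral up-probability p* = (R−d)/(u−d) = (1.05−0.9)/(1.07−0.9) = 0.8824; the claim prices as the p*-weighted sum of path payoffs discounted by R^4.
Enumerate all 2^4 = 16 price paths (U = up ×1.07, D = down ×0.9); each path with k up-moves has probability p*^k·(1−p*)^(4−k).
DDDD: M=80.1000, payoff=0.0000, prob=0.000192
UDDD: M=95.2300, payoff=0.0000, prob=0.001437
DUDD: M=85.7070, payoff=0.0000, prob=0.001437
UUDD: M=101.8961, payoff=1.1558, prob=0.010776
DDUD: M=80.1000, payoff=0.0000, prob=0.001437
UDUD: M=95.2300, payoff=1.1558, prob=0.010776
DUUD: M=91.7065, payoff=1.1558, prob=0.010776
UUUD: M=109.0288, payoff=0.0000, prob=0.080818
DDDU: M=80.1000, payoff=0.0000, prob=0.001437
UDDU: M=95.2300, payoff=1.1558, prob=0.010776
DUDU: M=85.7070, payoff=1.1558, prob=0.010776
UUDU: M=101.8961, payoff=16.7459, prob=0.080818
DDUU: M=82.5358, payoff=1.1558, prob=0.010776
UDUU: M=98.1259, payoff=16.7459, prob=0.080818
DUUU: M=98.1259, payoff=16.7459, prob=0.080818
UUUU: M=116.6608, payoff=0.0000, prob=0.606135
Price = Σ prob·payoff / R^4 = 4.134851 / 1.215506 = 3.4018

price = 3.4018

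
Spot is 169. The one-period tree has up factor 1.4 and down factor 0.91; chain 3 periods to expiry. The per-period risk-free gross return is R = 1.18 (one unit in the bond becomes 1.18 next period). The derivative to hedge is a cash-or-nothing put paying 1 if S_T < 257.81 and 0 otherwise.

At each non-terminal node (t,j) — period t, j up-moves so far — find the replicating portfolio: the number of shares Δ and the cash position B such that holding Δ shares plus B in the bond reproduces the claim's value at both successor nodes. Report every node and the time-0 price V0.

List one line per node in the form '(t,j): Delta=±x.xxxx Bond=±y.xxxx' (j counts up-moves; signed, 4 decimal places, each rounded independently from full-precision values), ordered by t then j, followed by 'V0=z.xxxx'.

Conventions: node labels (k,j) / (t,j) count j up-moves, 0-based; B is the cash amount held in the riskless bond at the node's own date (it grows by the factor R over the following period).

The replicating-portfolio and risk-neutral prices coincide; use p* = (1.18−0.91)/(1.4−0.91) = 0.5510 for the latter.
Terminal payoffs: V(3,0)=1.0000, V(3,1)=1.0000, V(3,2)=0.0000, V(3,3)=0.0000
Node (2,0) S=139.9489: V=(p*·1.0000+(1−p*)·1.0000)/1.18=0.8475; Δ=(1.0000−1.0000)/(195.9285−127.3535)=0.0000; B=V−Δ·S=0.8475
Node (2,1) S=215.3060: V=(p*·0.0000+(1−p*)·1.0000)/1.18=0.3805; Δ=(0.0000−1.0000)/(301.4284−195.9285)=-0.0095; B=V−Δ·S=2.4213
Node (2,2) S=331.2400: V=(p*·0.0000+(1−p*)·0.0000)/1.18=0.0000; Δ=(0.0000−0.0000)/(463.7360−301.4284)=0.0000; B=V−Δ·S=0.0000
Node (1,0) S=153.7900: V=(p*·0.3805+(1−p*)·0.8475)/1.18=0.5001; Δ=(0.3805−0.8475)/(215.3060−139.9489)=-0.0062; B=V−Δ·S=1.4531
Node (1,1) S=236.6000: V=(p*·0.0000+(1−p*)·0.3805)/1.18=0.1448; Δ=(0.0000−0.3805)/(331.2400−215.3060)=-0.0033; B=V−Δ·S=0.9213
Node (0,0) S=169.0000: V=(p*·0.1448+(1−p*)·0.5001)/1.18=0.2579; Δ=(0.1448−0.5001)/(236.6000−153.7900)=-0.0043; B=V−Δ·S=0.9831
Sanity check at the root: Δ(0,0)·S0 + B(0,0) reproduces V0 = 0.2579.

(0,0): Delta=-0.0043 Bond=0.9831
(1,0): Delta=-0.0062 Bond=1.4531
(1,1): Delta=-0.0033 Bond=0.9213
(2,0): Delta=0.0000 Bond=0.8475
(2,1): Delta=-0.0095 Bond=2.4213
(2,2): Delta=0.0000 Bond=0.0000
V0=0.2579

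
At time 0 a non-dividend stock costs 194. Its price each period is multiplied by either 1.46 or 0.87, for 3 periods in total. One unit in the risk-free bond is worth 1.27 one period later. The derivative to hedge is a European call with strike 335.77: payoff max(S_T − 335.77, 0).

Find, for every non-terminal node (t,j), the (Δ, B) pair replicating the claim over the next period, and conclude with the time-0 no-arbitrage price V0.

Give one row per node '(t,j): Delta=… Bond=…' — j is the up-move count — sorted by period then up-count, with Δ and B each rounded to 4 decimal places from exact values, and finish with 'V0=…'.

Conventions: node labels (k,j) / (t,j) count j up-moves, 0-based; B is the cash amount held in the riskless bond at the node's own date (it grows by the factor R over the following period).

Risk-neutral probability p* = (R−d)/(u−d) = (1.27−0.87)/(1.46−0.87) = 0.6780.
At maturity the claim pays: V(3,0)=0.0000, V(3,1)=0.0000, V(3,2)=24.0014, V(3,3)=267.9844
(2,0): S=146.8386. Δ = (V_up−V_dn)/(S_up−S_dn) = (0.0000−0.0000)/(214.3844−127.7496) = 0.0000. V = [p*·0.0000 + (1−p*)·0.0000]/1.27 = 0.0000. B = V − Δ·S = 0.0000.
(2,1): S=246.4188. Δ = (V_up−V_dn)/(S_up−S_dn) = (24.0014−0.0000)/(359.7714−214.3844) = 0.1651. V = [p*·24.0014 + (1−p*)·0.0000]/1.27 = 12.8127. B = V − Δ·S = -27.8677.
(2,2): S=413.5304. Δ = (V_up−V_dn)/(S_up−S_dn) = (267.9844−24.0014)/(603.7544−359.7714) = 1.0000. V = [p*·267.9844 + (1−p*)·24.0014]/1.27 = 149.1446. B = V − Δ·S = -264.3858.
(1,0): S=168.7800. Δ = (V_up−V_dn)/(S_up−S_dn) = (12.8127−0.0000)/(246.4188−146.8386) = 0.1287. V = [p*·12.8127 + (1−p*)·0.0000]/1.27 = 6.8398. B = V − Δ·S = -14.8767.
(1,1): S=283.2400. Δ = (V_up−V_dn)/(S_up−S_dn) = (149.1446−12.8127)/(413.5304−246.4188) = 0.8158. V = [p*·149.1446 + (1−p*)·12.8127]/1.27 = 82.8670. B = V − Δ·S = -148.2039.
(0,0): S=194.0000. Δ = (V_up−V_dn)/(S_up−S_dn) = (82.8670−6.8398)/(283.2400−168.7800) = 0.6642. V = [p*·82.8670 + (1−p*)·6.8398]/1.27 = 45.9714. B = V − Δ·S = -82.8882.
Verification: the root portfolio costs Δ(0,0)·S0 + B(0,0) = 45.9714, matching V0.

(0,0): Delta=0.6642 Bond=-82.8882
(1,0): Delta=0.1287 Bond=-14.8767
(1,1): Delta=0.8158 Bond=-148.2039
(2,0): Delta=0.0000 Bond=0.0000
(2,1): Delta=0.1651 Bond=-27.8677
(2,2): Delta=1.0000 Bond=-264.3858
V0=45.9714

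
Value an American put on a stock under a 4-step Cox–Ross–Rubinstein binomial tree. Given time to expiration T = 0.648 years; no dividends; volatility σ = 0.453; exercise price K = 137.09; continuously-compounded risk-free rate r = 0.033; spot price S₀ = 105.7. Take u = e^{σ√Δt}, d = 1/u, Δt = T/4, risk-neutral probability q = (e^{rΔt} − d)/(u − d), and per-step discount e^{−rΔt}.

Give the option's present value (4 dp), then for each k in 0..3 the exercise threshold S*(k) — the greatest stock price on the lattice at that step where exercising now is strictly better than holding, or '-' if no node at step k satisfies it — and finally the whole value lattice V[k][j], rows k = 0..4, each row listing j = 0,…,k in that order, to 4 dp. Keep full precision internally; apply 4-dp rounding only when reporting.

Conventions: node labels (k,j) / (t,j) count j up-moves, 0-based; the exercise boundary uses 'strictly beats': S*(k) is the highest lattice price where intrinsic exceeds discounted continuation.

params: Δt=0.16200 u=1.20001 d=0.83333 q=0.46916 e^(-rΔt)=0.99467
t_4 payoffs: 86.1174 63.6883 31.3900 0.0000 0.0000
t_3: node(3,0) S=61.1676 payoff=75.9224 vs cont=75.1915 → 75.9224 [stop]  node(3,1) S=88.0827 payoff=49.0073 vs cont=48.2764 → 49.0073 [stop]  node(3,2) S=126.8409 payoff=10.2491 vs cont=16.5742 → 16.5742 [wait]  node(3,3) S=182.6537 payoff=0.0000 vs cont=0.0000 → 0.0000 [wait]  ⇒ S*(3)=88.0827
t_2: node(2,0) S=73.4017 payoff=63.6883 vs cont=62.9574 → 63.6883 [stop]  node(2,1) S=105.7000 payoff=31.3900 vs cont=33.6107 → 33.6107 [wait]  node(2,2) S=152.2103 payoff=0.0000 vs cont=8.7513 → 8.7513 [wait]  ⇒ S*(2)=73.4017
t_1: node(1,0) S=88.0827 payoff=49.0073 vs cont=49.3127 → 49.3127 [wait]  node(1,1) S=126.8409 payoff=10.2491 vs cont=21.8306 → 21.8306 [wait]  ⇒ S*(1)=-
t_0: node(0,0) S=105.7000 payoff=31.3900 vs cont=36.2250 → 36.2250 [wait]  ⇒ S*(0)=-

price = 36.2250
boundary = - - 73.4017 88.0827
tree:
36.2250
49.3127 21.8306
63.6883 33.6107 8.7513
75.9224 49.0073 16.5742 0.0000
86.1174 63.6883 31.3900 0.0000 0.0000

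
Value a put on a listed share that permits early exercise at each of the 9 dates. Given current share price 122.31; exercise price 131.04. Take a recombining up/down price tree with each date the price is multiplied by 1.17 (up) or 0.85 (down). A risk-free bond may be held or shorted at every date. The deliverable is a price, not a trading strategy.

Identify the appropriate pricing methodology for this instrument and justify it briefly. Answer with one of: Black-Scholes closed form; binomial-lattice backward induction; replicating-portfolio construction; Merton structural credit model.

framework: binomial-lattice backward induction

Key observation: with exercise allowed before expiry on a discrete up/down model (9 steps from spot 122.31), the strike-131.04 put's value must be rolled back through the tree testing early exercise at each node.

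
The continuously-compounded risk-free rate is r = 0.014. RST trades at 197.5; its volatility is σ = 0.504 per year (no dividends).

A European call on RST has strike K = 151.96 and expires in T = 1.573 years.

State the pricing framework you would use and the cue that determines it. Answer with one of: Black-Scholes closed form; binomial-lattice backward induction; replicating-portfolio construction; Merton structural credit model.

framework: Black-Scholes closed form

Key observation: a European-exercise option on RST struck at 151.96 — a GBM underlying with constant parameters — admits an analytic price: the data contain no early exercise, no discrete tree, no debt structure.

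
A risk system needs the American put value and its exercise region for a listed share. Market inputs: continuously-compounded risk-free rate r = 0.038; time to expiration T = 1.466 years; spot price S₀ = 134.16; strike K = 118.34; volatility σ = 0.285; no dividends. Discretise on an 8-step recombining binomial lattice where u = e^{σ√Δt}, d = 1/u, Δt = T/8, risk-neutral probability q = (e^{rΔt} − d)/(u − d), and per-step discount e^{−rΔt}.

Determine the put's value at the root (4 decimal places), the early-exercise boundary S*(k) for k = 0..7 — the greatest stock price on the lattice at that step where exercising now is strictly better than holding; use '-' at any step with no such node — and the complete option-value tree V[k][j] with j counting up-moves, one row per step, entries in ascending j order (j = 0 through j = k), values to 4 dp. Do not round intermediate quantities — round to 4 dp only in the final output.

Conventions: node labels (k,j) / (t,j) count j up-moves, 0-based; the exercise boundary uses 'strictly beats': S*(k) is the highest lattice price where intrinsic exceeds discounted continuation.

price = 8.7504
boundary = - - - - 82.3539 72.8952 82.3539 93.0398
tree:
8.7504
13.0661 4.5246
18.9636 7.3071 1.7844
26.6265 11.5084 3.1764 0.4068
35.9861 17.5692 5.5629 0.8163 0.0000
45.4448 25.7866 9.5358 1.6378 0.0000 0.0000
53.8170 35.9861 15.8711 3.2860 0.0000 0.0000 0.0000
61.2277 45.4448 25.3002 6.5929 0.0000 0.0000 0.0000 0.0000
67.7873 53.8170 35.9861 13.2277 0.0000 0.0000 0.0000 0.0000 0.0000

Δt=0.18325, u=1.12976, d=0.88515, q=0.49810, disc=e^(-rΔt)=0.99306
k=8 terminal: V=max(K-S,0) → 67.7873 53.8170 35.9861 13.2277 0.0000 0.0000 0.0000 0.0000 0.0000
k=7: j=0 S=57.1123 intr=61.2277 cont=60.4065 V=61.2277[EX]; j=1 S=72.8952 intr=45.4448 cont=44.6236 V=45.4448[EX]; j=2 S=93.0398 intr=25.3002 cont=24.4790 V=25.3002[EX]; j=3 S=118.7513 intr=0.0000 cont=6.5929 V=6.5929[hold]; j=4 S=151.5681 intr=0.0000 cont=0.0000 V=0.0000[hold]; j=5 S=193.4539 intr=0.0000 cont=0.0000 V=0.0000[hold]; j=6 S=246.9147 intr=0.0000 cont=0.0000 V=0.0000[hold]; j=7 S=315.1494 intr=0.0000 cont=0.0000 V=0.0000[hold]  S*(7)=93.0398
k=6: j=0 S=64.5230 intr=53.8170 cont=52.9958 V=53.8170[EX]; j=1 S=82.3539 intr=35.9861 cont=35.1650 V=35.9861[EX]; j=2 S=105.1123 intr=13.2277 cont=15.8711 V=15.8711[hold]; j=3 S=134.1600 intr=0.0000 cont=3.2860 V=3.2860[hold]; j=4 S=171.2350 intr=0.0000 cont=0.0000 V=0.0000[hold]; j=5 S=218.5557 intr=0.0000 cont=0.0000 V=0.0000[hold]; j=6 S=278.9535 intr=0.0000 cont=0.0000 V=0.0000[hold]  S*(6)=82.3539
k=5: j=0 S=72.8952 intr=45.4448 cont=44.6236 V=45.4448[EX]; j=1 S=93.0398 intr=25.3002 cont=25.7866 V=25.7866[hold]; j=2 S=118.7513 intr=0.0000 cont=9.5358 V=9.5358[hold]; j=3 S=151.5681 intr=0.0000 cont=1.6378 V=1.6378[hold]; j=4 S=193.4539 intr=0.0000 cont=0.0000 V=0.0000[hold]; j=5 S=246.9147 intr=0.0000 cont=0.0000 V=0.0000[hold]  S*(5)=72.8952
k=4: j=0 S=82.3539 intr=35.9861 cont=35.4055 V=35.9861[EX]; j=1 S=105.1123 intr=13.2277 cont=17.5692 V=17.5692[hold]; j=2 S=134.1600 intr=0.0000 cont=5.5629 V=5.5629[hold]; j=3 S=171.2350 intr=0.0000 cont=0.8163 V=0.8163[hold]; j=4 S=218.5557 intr=0.0000 cont=0.0000 V=0.0000[hold]  S*(4)=82.3539
k=3: j=0 S=93.0398 intr=25.3002 cont=26.6265 V=26.6265[hold]; j=1 S=118.7513 intr=0.0000 cont=11.5084 V=11.5084[hold]; j=2 S=151.5681 intr=0.0000 cont=3.1764 V=3.1764[hold]; j=3 S=193.4539 intr=0.0000 cont=0.4068 V=0.4068[hold]  S*(3)=-
k=2: j=0 S=105.1123 intr=13.2277 cont=18.9636 V=18.9636[hold]; j=1 S=134.1600 intr=0.0000 cont=7.3071 V=7.3071[hold]; j=2 S=171.2350 intr=0.0000 cont=1.7844 V=1.7844[hold]  S*(2)=-
k=1: j=0 S=118.7513 intr=0.0000 cont=13.0661 V=13.0661[hold]; j=1 S=151.5681 intr=0.0000 cont=4.5246 V=4.5246[hold]  S*(1)=-
k=0: j=0 S=134.1600 intr=0.0000 cont=8.7504 V=8.7504[hold]  S*(0)=-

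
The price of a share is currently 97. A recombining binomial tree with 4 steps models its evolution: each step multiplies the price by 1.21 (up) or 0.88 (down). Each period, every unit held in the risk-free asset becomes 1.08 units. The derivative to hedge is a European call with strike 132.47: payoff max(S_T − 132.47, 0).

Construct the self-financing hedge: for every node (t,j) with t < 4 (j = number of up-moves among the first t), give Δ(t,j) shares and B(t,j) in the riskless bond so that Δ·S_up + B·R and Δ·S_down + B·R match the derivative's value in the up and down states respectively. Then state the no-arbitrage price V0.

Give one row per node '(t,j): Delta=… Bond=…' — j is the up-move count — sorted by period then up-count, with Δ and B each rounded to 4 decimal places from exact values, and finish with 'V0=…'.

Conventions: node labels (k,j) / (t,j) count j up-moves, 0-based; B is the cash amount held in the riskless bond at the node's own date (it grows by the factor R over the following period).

Since d<R<u, set p* = (R−d)/(u−d) = 0.6061; price each node as the discounted p*-expectation of its children.
Payoffs at expiry: V(4,0)=0.0000, V(4,1)=0.0000, V(4,2)=0.0000, V(4,3)=18.7504, V(4,4)=75.4581
(3,0): S=66.1028. Δ = (V_up−V_dn)/(S_up−S_dn) = (0.0000−0.0000)/(79.9844−58.1704) = 0.0000. V = [p*·0.0000 + (1−p*)·0.0000]/1.08 = 0.0000. B = V − Δ·S = 0.0000.
(3,1): S=90.8913. Δ = (V_up−V_dn)/(S_up−S_dn) = (0.0000−0.0000)/(109.9785−79.9844) = 0.0000. V = [p*·0.0000 + (1−p*)·0.0000]/1.08 = 0.0000. B = V − Δ·S = 0.0000.
(3,2): S=124.9756. Δ = (V_up−V_dn)/(S_up−S_dn) = (18.7504−0.0000)/(151.2204−109.9785) = 0.4546. V = [p*·18.7504 + (1−p*)·0.0000]/1.08 = 10.5221. B = V − Δ·S = -46.2974.
(3,3): S=171.8414. Δ = (V_up−V_dn)/(S_up−S_dn) = (75.4581−18.7504)/(207.9281−151.2204) = 1.0000. V = [p*·75.4581 + (1−p*)·18.7504]/1.08 = 49.1840. B = V − Δ·S = -122.6574.
(2,0): S=75.1168. Δ = (V_up−V_dn)/(S_up−S_dn) = (0.0000−0.0000)/(90.8913−66.1028) = 0.0000. V = [p*·0.0000 + (1−p*)·0.0000]/1.08 = 0.0000. B = V − Δ·S = 0.0000.
(2,1): S=103.2856. Δ = (V_up−V_dn)/(S_up−S_dn) = (10.5221−0.0000)/(124.9756−90.8913) = 0.3087. V = [p*·10.5221 + (1−p*)·0.0000]/1.08 = 5.9047. B = V − Δ·S = -25.9806.
(2,2): S=142.0177. Δ = (V_up−V_dn)/(S_up−S_dn) = (49.1840−10.5221)/(171.8414−124.9756) = 0.8249. V = [p*·49.1840 + (1−p*)·10.5221]/1.08 = 31.4385. B = V − Δ·S = -85.7187.
(1,0): S=85.3600. Δ = (V_up−V_dn)/(S_up−S_dn) = (5.9047−0.0000)/(103.2856−75.1168) = 0.2096. V = [p*·5.9047 + (1−p*)·0.0000]/1.08 = 3.3135. B = V − Δ·S = -14.5795.
(1,1): S=117.3700. Δ = (V_up−V_dn)/(S_up−S_dn) = (31.4385−5.9047)/(142.0177−103.2856) = 0.6592. V = [p*·31.4385 + (1−p*)·5.9047]/1.08 = 19.7960. B = V − Δ·S = -57.5792.
(0,0): S=97.0000. Δ = (V_up−V_dn)/(S_up−S_dn) = (19.7960−3.3135)/(117.3700−85.3600) = 0.5149. V = [p*·19.7960 + (1−p*)·3.3135]/1.08 = 12.3175. B = V − Δ·S = -37.6295.
Sanity check at the root: Δ(0,0)·S0 + B(0,0) reproduces V0 = 12.3175.

(0,0): Delta=0.5149 Bond=-37.6295
(1,0): Delta=0.2096 Bond=-14.5795
(1,1): Delta=0.6592 Bond=-57.5792
(2,0): Delta=0.0000 Bond=0.0000
(2,1): Delta=0.3087 Bond=-25.9806
(2,2): Delta=0.8249 Bond=-85.7187
(3,0): Delta=0.0000 Bond=0.0000
(3,1): Delta=0.0000 Bond=0.0000
(3,2): Delta=0.4546 Bond=-46.2974
(3,3): Delta=1.0000 Bond=-122.6574
V0=12.3175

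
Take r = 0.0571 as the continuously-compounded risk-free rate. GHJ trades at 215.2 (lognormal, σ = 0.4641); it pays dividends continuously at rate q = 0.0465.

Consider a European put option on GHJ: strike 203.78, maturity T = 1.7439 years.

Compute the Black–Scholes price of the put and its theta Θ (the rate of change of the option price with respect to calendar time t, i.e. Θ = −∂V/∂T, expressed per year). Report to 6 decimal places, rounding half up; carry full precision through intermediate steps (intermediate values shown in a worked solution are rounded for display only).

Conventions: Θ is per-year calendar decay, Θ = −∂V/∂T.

σ√T = 0.4641·√1.7439 = 0.612876
d₁ = (ln(S/K) + (r−q+σ²/2)T) / (σ√T) = (ln(215.2/203.78) + (0.0571−0.0465+0.4641²/2)·1.7439) / 0.612876 = (0.054527 + 0.206294) / 0.612876 = 0.425568
d₂ = d₁ − σ√T = 0.425568 − 0.612876 = -0.187307
e^{−rT} = 0.905221
e^{−qT} = 0.922109
N(−d₁) = 0.335211,  N(−d₂) = 0.574290
Put price V = K·e^{−rT}·N(−d₂) − S·e^{−qT}·N(−d₁) = 105.936915 − 66.518627 = 39.418288
φ(d₁) = (1/√(2π))·e^{−d₁²/2} = 0.364404
Θ = −S·e^{−qT}·φ(d₁)·σ/(2√T) − q·S·e^{−qT}·N(−d₁) + r·K·e^{−rT}·N(−d₂) = −12.706572 − 3.093116 + 6.048998 = -9.750690

price = 39.418288
Θ = -9.750690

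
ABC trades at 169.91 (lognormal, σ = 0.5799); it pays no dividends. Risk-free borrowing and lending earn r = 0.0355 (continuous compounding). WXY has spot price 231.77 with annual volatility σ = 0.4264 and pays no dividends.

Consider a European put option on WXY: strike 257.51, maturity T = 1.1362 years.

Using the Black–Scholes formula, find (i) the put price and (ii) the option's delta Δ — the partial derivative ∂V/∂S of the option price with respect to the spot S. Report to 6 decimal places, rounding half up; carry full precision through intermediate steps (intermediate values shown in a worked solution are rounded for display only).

σ√T = 0.4264·√1.1362 = 0.454511
d₁ = (ln(S/K) + (r+σ²/2)T) / (σ√T) = (ln(231.77/257.51) + (0.0355+0.4264²/2)·1.1362) / 0.454511 = (-0.105313 + 0.143625) / 0.454511 = 0.084293
d₂ = d₁ − σ√T = 0.084293 − 0.454511 = -0.370218
e^{−rT} = 0.960468
N(−d₁) = 0.466412,  N(−d₂) = 0.644390
Put price V = K·e^{−rT}·N(−d₂) − S·N(−d₁) = 159.376955 − 108.100219 = 51.276736
Δ = −N(−d₁) = -0.466412

price = 51.276736
Δ = -0.466412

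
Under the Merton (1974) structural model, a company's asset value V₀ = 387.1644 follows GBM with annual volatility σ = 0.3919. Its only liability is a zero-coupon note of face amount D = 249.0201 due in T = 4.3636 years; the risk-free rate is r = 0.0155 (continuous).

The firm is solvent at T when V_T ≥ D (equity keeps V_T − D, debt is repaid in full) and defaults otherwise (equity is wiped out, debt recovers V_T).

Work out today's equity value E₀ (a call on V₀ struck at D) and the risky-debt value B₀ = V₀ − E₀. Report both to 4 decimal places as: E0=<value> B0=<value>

E0=192.6616 B0=194.5028

Work the structural quantities from V₀ = 387.1644 against face 249.0201:
d₁ = [ln(V₀/D) + (r + σ²/2)T] / (σ√T)
   = [ln(387.1644/249.0201) + (0.0155 + 0.5·0.3919²)·4.3636] / (0.3919·√4.3636)
   = [0.441316 + 0.402729] / 0.818649 = 1.031021
d₂ = d₁ − σ√T = 1.031021 − 0.818649 = 0.212372
N(d₁) = 0.848735,  N(d₂) = 0.584092,  e^(−rT) = 0.934601
E₀ = V₀·N(d₁) − D·e^(−rT)·N(d₂)
   = 387.1644·0.848735 − 249.0201·0.934601·0.584092 = 192.661593
B₀ = V₀ − E₀ = 387.1644 − 192.661593 = 194.502807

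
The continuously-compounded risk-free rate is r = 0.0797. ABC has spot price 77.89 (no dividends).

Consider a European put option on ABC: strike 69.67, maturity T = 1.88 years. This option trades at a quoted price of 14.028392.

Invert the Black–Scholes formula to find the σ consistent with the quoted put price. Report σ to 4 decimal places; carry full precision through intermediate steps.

sigma = 0.5985

At σ = 0.5985 the Black–Scholes value reproduces the quote:
σ√T = 0.5985·√1.88 = 0.820622
d₁ = (ln(S/K) + (r+σ²/2)T) / (σ√T) = (ln(77.89/69.67) + (0.0797+0.5985²/2)·1.88) / 0.820622 = (0.111528 + 0.486546) / 0.820622 = 0.728806
d₂ = d₁ − σ√T = 0.728806 − 0.820622 = -0.091816
e^{−rT} = 0.860849
N(−d₁) = 0.233060,  N(−d₂) = 0.536578
V = K·e^{−rT}·N(−d₂) − S·N(−d₁) = 32.181456 − 18.153064 = 14.028392 (matching the quote); vega is positive throughout, so no other σ reproduces this price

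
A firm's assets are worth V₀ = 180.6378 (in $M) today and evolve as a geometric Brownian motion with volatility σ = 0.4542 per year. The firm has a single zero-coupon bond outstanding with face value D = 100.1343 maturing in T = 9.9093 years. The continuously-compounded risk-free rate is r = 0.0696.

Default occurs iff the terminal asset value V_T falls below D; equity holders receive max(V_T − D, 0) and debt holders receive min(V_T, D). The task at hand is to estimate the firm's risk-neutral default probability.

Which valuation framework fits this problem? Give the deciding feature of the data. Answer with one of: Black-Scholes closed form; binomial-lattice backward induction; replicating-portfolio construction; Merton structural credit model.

Key observation: the question is about default risk generated by asset-value dynamics against a debt face of 100.1343 — the structural framework prices exactly that.

framework: Merton structural credit model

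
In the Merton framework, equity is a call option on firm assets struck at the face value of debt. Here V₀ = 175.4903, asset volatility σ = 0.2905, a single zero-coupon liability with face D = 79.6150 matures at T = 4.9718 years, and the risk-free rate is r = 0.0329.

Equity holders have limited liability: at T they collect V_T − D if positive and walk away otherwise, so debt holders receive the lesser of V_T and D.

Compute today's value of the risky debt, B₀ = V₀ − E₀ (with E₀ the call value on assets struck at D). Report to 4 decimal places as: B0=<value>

With assets at 175.4903 and a single debt payment of 79.6150 at 4.9718 years:
d₁ = [ln(V₀/D) + (r + σ²/2)T] / (σ√T)
   = [ln(175.4903/79.6150) + (0.0329 + 0.5·0.2905²)·4.9718] / (0.2905·√4.9718)
   = [0.790381 + 0.373358] / 0.647743 = 1.796605
d₂ = d₁ − σ√T = 1.796605 − 0.647743 = 1.148862
N(d₁) = 0.963801,  N(d₂) = 0.874694,  e^(−rT) = 0.849105
E₀ = V₀·N(d₁) − D·e^(−rT)·N(d₂)
   = 175.4903·0.963801 − 79.6150·0.849105·0.874694 = 110.007097
B₀ = V₀ − E₀ = 175.4903 − 110.007097 = 65.483203

B0=65.4832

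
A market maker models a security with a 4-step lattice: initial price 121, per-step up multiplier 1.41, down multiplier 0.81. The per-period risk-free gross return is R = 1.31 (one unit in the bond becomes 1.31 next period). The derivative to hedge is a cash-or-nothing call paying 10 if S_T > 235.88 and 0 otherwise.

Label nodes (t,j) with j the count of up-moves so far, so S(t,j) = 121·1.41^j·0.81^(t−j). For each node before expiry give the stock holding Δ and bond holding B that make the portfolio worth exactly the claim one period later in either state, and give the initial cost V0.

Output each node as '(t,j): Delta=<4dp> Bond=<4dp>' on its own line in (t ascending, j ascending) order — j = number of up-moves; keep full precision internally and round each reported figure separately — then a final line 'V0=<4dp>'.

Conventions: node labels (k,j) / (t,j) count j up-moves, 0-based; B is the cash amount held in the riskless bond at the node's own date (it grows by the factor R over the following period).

Risk-neutral probability p* = (R−d)/(u−d) = (1.31−0.81)/(1.41−0.81) = 0.8333.
At maturity the claim pays: V(4,0)=0.0000, V(4,1)=0.0000, V(4,2)=0.0000, V(4,3)=10.0000, V(4,4)=10.0000
Node (3,0) S=64.3044: V=(p*·0.0000+(1−p*)·0.0000)/1.31=0.0000; Δ=(0.0000−0.0000)/(90.6691−52.0865)=0.0000; B=V−Δ·S=0.0000
Node (3,1) S=111.9372: V=(p*·0.0000+(1−p*)·0.0000)/1.31=0.0000; Δ=(0.0000−0.0000)/(157.8315−90.6691)=0.0000; B=V−Δ·S=0.0000
Node (3,2) S=194.8537: V=(p*·10.0000+(1−p*)·0.0000)/1.31=6.3613; Δ=(10.0000−0.0000)/(274.7437−157.8315)=0.0855; B=V−Δ·S=-10.3053
Node (3,3) S=339.1897: V=(p*·10.0000+(1−p*)·10.0000)/1.31=7.6336; Δ=(10.0000−10.0000)/(478.2575−274.7437)=0.0000; B=V−Δ·S=7.6336
Node (2,0) S=79.3881: V=(p*·0.0000+(1−p*)·0.0000)/1.31=0.0000; Δ=(0.0000−0.0000)/(111.9372−64.3044)=0.0000; B=V−Δ·S=0.0000
Node (2,1) S=138.1941: V=(p*·6.3613+(1−p*)·0.0000)/1.31=4.0466; Δ=(6.3613−0.0000)/(194.8537−111.9372)=0.0767; B=V−Δ·S=-6.5556
Node (2,2) S=240.5601: V=(p*·7.6336+(1−p*)·6.3613)/1.31=5.6653; Δ=(7.6336−6.3613)/(339.1897−194.8537)=0.0088; B=V−Δ·S=3.5449
Node (1,0) S=98.0100: V=(p*·4.0466+(1−p*)·0.0000)/1.31=2.5742; Δ=(4.0466−0.0000)/(138.1941−79.3881)=0.0688; B=V−Δ·S=-4.1702
Node (1,1) S=170.6100: V=(p*·5.6653+(1−p*)·4.0466)/1.31=4.1187; Δ=(5.6653−4.0466)/(240.5601−138.1941)=0.0158; B=V−Δ·S=1.4210
Node (0,0) S=121.0000: V=(p*·4.1187+(1−p*)·2.5742)/1.31=2.9476; Δ=(4.1187−2.5742)/(170.6100−98.0100)=0.0213; B=V−Δ·S=0.3734
Sanity check at the root: Δ(0,0)·S0 + B(0,0) reproduces V0 = 2.9476.

(0,0): Delta=0.0213 Bond=0.3734
(1,0): Delta=0.0688 Bond=-4.1702
(1,1): Delta=0.0158 Bond=1.4210
(2,0): Delta=0.0000 Bond=0.0000
(2,1): Delta=0.0767 Bond=-6.5556
(2,2): Delta=0.0088 Bond=3.5449
(3,0): Delta=0.0000 Bond=0.0000
(3,1): Delta=0.0000 Bond=0.0000
(3,2): Delta=0.0855 Bond=-10.3053
(3,3): Delta=0.0000 Bond=7.6336
V0=2.9476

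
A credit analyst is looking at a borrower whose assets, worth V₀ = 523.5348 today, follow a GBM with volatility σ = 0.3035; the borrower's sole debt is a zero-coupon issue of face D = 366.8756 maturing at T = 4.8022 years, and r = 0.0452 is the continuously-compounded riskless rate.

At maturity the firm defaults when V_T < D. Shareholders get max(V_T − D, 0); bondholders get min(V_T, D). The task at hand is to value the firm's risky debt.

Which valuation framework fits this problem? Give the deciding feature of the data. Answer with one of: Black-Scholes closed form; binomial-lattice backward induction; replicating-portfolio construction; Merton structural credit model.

Key observation: the asked-for credit quantity lives on the firm's capital structure — asset value, asset volatility, debt face 366.8756 — which is the structural model's domain.

framework: Merton structural credit model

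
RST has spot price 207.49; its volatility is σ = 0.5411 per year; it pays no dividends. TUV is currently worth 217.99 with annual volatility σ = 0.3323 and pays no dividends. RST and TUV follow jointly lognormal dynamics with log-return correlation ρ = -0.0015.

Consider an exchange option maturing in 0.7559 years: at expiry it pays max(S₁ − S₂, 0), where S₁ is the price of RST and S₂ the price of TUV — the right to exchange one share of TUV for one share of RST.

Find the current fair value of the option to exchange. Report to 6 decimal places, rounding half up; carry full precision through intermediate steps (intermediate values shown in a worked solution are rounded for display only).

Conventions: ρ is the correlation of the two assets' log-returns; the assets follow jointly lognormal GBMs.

σ_eff = √(σ₁² + σ₂² − 2ρσ₁σ₂) = √(0.5411² + 0.3323² − 2·-0.0015·0.5411·0.3323) = 0.635415
d₁ = (ln(S₁/S₂) + (q₂ − q₁ + σ_eff²/2)T) / (σ_eff√T) = (ln(207.49/217.99) + (0.0 − 0.0 + 0.201876)·0.7559) / 0.552446 = 0.186864
d₂ = d₁ − σ_eff√T = 0.186864 − 0.552446 = -0.365582
N(d₁) = 0.574116,  N(d₂) = 0.357339
V = S₁·e^{−q₁T}·N(d₁) − S₂·e^{−q₂T}·N(d₂) = 119.123377 − 77.896230 = 41.227147
Key observation: no risk-free rate is needed — with the second asset as numeraire the exchange option is a call on the ratio S₁/S₂, and r cancels out of the value.

exchange price = 41.227147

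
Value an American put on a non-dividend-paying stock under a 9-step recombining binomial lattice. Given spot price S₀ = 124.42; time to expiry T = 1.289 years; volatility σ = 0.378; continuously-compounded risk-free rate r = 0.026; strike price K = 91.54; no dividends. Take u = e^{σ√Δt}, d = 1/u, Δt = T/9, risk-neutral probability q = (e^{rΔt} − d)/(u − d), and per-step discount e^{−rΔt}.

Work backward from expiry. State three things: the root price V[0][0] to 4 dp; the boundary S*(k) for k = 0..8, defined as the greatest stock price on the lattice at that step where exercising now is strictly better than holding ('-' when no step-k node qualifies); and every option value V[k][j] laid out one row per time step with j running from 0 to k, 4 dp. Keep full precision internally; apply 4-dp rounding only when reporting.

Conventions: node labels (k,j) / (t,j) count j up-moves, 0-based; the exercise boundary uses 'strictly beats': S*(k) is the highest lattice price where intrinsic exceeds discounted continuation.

price = 5.8062
boundary = - - - - - - 52.7385 60.8492 70.2072
tree:
5.8062
8.5708 2.8240
12.3612 4.4868 1.0250
17.3506 6.9936 1.7765 0.2101
23.5919 10.6511 3.0428 0.4035 0.0000
30.9085 15.7635 5.1354 0.7749 0.0000 0.0000
38.8015 22.5060 8.5027 1.4879 0.0000 0.0000 0.0000
45.8312 30.6908 13.7183 2.8572 0.0000 0.0000 0.0000 0.0000
51.9238 38.8015 21.3328 5.4865 0.0000 0.0000 0.0000 0.0000 0.0000
57.2043 45.8312 30.6908 10.5356 0.0000 0.0000 0.0000 0.0000 0.0000 0.0000

Δt=0.14322  u=1.15379  d=0.86671  q=0.47729  discount=0.99628
step 9 (expiry): payoffs max(K−S,0) = 57.2043 45.8312 30.6908 10.5356 0.0000 0.0000 0.0000 0.0000 0.0000 0.0000
step 8: (k=8,j=0): S=39.6162, K−S=51.9238, hold=51.5835 ⇒ V=51.9238 exercise | (k=8,j=1): S=52.7385, K−S=38.8015, hold=38.4613 ⇒ V=38.8015 exercise | (k=8,j=2): S=70.2072, K−S=21.3328, hold=20.9926 ⇒ V=21.3328 exercise | (k=8,j=3): S=93.4622, K−S=0.0000, hold=5.4865 ⇒ V=5.4865 continue | (k=8,j=4): S=124.4200, K−S=0.0000, hold=0.0000 ⇒ V=0.0000 continue | (k=8,j=5): S=165.6321, K−S=0.0000, hold=0.0000 ⇒ V=0.0000 continue | (k=8,j=6): S=220.4950, K−S=0.0000, hold=0.0000 ⇒ V=0.0000 continue | (k=8,j=7): S=293.5303, K−S=0.0000, hold=0.0000 ⇒ V=0.0000 continue | (k=8,j=8): S=390.7574, K−S=0.0000, hold=0.0000 ⇒ V=0.0000 continue  boundary S*=70.2072
step 7: (k=7,j=0): S=45.7088, K−S=45.8312, hold=45.4909 ⇒ V=45.8312 exercise | (k=7,j=1): S=60.8492, K−S=30.6908, hold=30.3506 ⇒ V=30.6908 exercise | (k=7,j=2): S=81.0044, K−S=10.5356, hold=13.7183 ⇒ V=13.7183 continue | (k=7,j=3): S=107.8358, K−S=0.0000, hold=2.8572 ⇒ V=2.8572 continue | (k=7,j=4): S=143.5547, K−S=0.0000, hold=0.0000 ⇒ V=0.0000 continue | (k=7,j=5): S=191.1048, K−S=0.0000, hold=0.0000 ⇒ V=0.0000 continue | (k=7,j=6): S=254.4051, K−S=0.0000, hold=0.0000 ⇒ V=0.0000 continue | (k=7,j=7): S=338.6727, K−S=0.0000, hold=0.0000 ⇒ V=0.0000 continue  boundary S*=60.8492
step 6: (k=6,j=0): S=52.7385, K−S=38.8015, hold=38.4613 ⇒ V=38.8015 exercise | (k=6,j=1): S=70.2072, K−S=21.3328, hold=22.5060 ⇒ V=22.5060 continue | (k=6,j=2): S=93.4622, K−S=0.0000, hold=8.5027 ⇒ V=8.5027 continue | (k=6,j=3): S=124.4200, K−S=0.0000, hold=1.4879 ⇒ V=1.4879 continue | (k=6,j=4): S=165.6321, K−S=0.0000, hold=0.0000 ⇒ V=0.0000 continue | (k=6,j=5): S=220.4950, K−S=0.0000, hold=0.0000 ⇒ V=0.0000 continue | (k=6,j=6): S=293.5303, K−S=0.0000, hold=0.0000 ⇒ V=0.0000 continue  boundary S*=52.7385
step 5: (k=5,j=0): S=60.8492, K−S=30.6908, hold=30.9085 ⇒ V=30.9085 continue | (k=5,j=1): S=81.0044, K−S=10.5356, hold=15.7635 ⇒ V=15.7635 continue | (k=5,j=2): S=107.8358, K−S=0.0000, hold=5.1354 ⇒ V=5.1354 continue | (k=5,j=3): S=143.5547, K−S=0.0000, hold=0.7749 ⇒ V=0.7749 continue | (k=5,j=4): S=191.1048, K−S=0.0000, hold=0.0000 ⇒ V=0.0000 continue | (k=5,j=5): S=254.4051, K−S=0.0000, hold=0.0000 ⇒ V=0.0000 continue  boundary S*=-
step 4: (k=4,j=0): S=70.2072, K−S=21.3328, hold=23.5919 ⇒ V=23.5919 continue | (k=4,j=1): S=93.4622, K−S=0.0000, hold=10.6511 ⇒ V=10.6511 continue | (k=4,j=2): S=124.4200, K−S=0.0000, hold=3.0428 ⇒ V=3.0428 continue | (k=4,j=3): S=165.6321, K−S=0.0000, hold=0.4035 ⇒ V=0.4035 continue | (k=4,j=4): S=220.4950, K−S=0.0000, hold=0.0000 ⇒ V=0.0000 continue  boundary S*=-
step 3: (k=3,j=0): S=81.0044, K−S=10.5356, hold=17.3506 ⇒ V=17.3506 continue | (k=3,j=1): S=107.8358, K−S=0.0000, hold=6.9936 ⇒ V=6.9936 continue | (k=3,j=2): S=143.5547, K−S=0.0000, hold=1.7765 ⇒ V=1.7765 continue | (k=3,j=3): S=191.1048, K−S=0.0000, hold=0.2101 ⇒ V=0.2101 continue  boundary S*=-
step 2: (k=2,j=0): S=93.4622, K−S=0.0000, hold=12.3612 ⇒ V=12.3612 continue | (k=2,j=1): S=124.4200, K−S=0.0000, hold=4.4868 ⇒ V=4.4868 continue | (k=2,j=2): S=165.6321, K−S=0.0000, hold=1.0250 ⇒ V=1.0250 continue  boundary S*=-
step 1: (k=1,j=0): S=107.8358, K−S=0.0000, hold=8.5708 ⇒ V=8.5708 continue | (k=1,j=1): S=143.5547, K−S=0.0000, hold=2.8240 ⇒ V=2.8240 continue  boundary S*=-
step 0: (k=0,j=0): S=124.4200, K−S=0.0000, hold=5.8062 ⇒ V=5.8062 continue  boundary S*=-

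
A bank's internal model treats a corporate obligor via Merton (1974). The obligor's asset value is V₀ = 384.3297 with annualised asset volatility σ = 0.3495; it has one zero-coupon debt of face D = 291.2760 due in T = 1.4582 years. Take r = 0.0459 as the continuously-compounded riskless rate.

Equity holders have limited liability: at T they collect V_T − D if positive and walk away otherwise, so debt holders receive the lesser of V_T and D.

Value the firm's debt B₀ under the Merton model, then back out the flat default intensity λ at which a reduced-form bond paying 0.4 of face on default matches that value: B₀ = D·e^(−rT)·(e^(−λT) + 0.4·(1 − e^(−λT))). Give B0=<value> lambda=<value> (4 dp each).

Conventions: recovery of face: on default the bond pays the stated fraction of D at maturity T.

With assets at 384.3297 and a single debt payment of 291.2760 at 1.4582 years:
d₁ = [ln(V₀/D) + (r + σ²/2)T] / (σ√T)
   = [ln(384.3297/291.2760) + (0.0459 + 0.5·0.3495²)·1.4582] / (0.3495·√1.4582)
   = [0.277230 + 0.155991] / 0.422042 = 1.026487
d₂ = d₁ − σ√T = 1.026487 − 0.422042 = 0.604445
N(d₁) = 0.847669,  N(d₂) = 0.727226,  e^(−rT) = 0.935259
E₀ = V₀·N(d₁) − D·e^(−rT)·N(d₂)
   = 384.3297·0.847669 − 291.2760·0.935259·0.727226 = 127.674440
B₀ = V₀ − E₀ = 384.3297 − 127.674440 = 256.655260
e^(−λT) = (B₀·e^(rT)/D − 0.4)/(1 − 0.4) = (256.6553·1.069222/291.2760 − 0.4)/0.6 = 0.90355951
λ = −ln(0.90355951)/1.4582 = 0.069547

B0=256.6553 lambda=0.0695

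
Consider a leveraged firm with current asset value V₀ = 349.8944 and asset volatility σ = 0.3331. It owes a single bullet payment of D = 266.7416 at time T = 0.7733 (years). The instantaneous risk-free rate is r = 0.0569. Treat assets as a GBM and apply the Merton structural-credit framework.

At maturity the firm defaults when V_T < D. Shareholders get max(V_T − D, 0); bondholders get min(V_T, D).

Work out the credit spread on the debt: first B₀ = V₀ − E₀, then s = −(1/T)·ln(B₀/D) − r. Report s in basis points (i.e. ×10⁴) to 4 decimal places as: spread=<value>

Equity is a call on the firm's assets struck at D = 266.7416:
d₁ = [ln(V₀/D) + (r + σ²/2)T] / (σ√T)
   = [ln(349.8944/266.7416) + (0.0569 + 0.5·0.3331²)·0.7733] / (0.3331·√0.7733)
   = [0.271351 + 0.086902] / 0.292920 = 1.223041
d₂ = d₁ − σ√T = 1.223041 − 0.292920 = 0.930121
N(d₁) = 0.889343,  N(d₂) = 0.823846,  e^(−rT) = 0.956953
E₀ = V₀·N(d₁) − D·e^(−rT)·N(d₂)
   = 349.8944·0.889343 − 266.7416·0.956953·0.823846 = 100.881839
B₀ = V₀ − E₀ = 349.8944 − 100.881839 = 249.012561
spread = −(1/T)·ln(B₀/D) − r = −(1/0.7733)·ln(249.012561/266.7416) − 0.0569 = 0.03203969
in basis points: 0.03203969 × 10⁴ = 320.3969 bp

spread=320.3969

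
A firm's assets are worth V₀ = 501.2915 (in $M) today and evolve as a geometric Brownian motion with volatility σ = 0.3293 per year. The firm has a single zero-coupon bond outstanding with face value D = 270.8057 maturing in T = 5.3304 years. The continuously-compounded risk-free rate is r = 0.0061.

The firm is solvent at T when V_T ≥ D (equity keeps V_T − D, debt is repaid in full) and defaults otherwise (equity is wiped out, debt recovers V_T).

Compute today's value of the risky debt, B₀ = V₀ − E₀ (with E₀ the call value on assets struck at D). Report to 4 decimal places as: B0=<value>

Work the structural quantities from V₀ = 501.2915 against face 270.8057:
d₁ = [ln(V₀/D) + (r + σ²/2)T] / (σ√T)
   = [ln(501.2915/270.8057) + (0.0061 + 0.5·0.3293²)·5.3304] / (0.3293·√5.3304)
   = [0.615786 + 0.321526] / 0.760277 = 1.232856
d₂ = d₁ − σ√T = 1.232856 − 0.760277 = 0.472580
N(d₁) = 0.891185,  N(d₂) = 0.681743,  e^(−rT) = 0.968008
E₀ = V₀·N(d₁) − D·e^(−rT)·N(d₂)
   = 501.2915·0.891185 − 270.8057·0.968008·0.681743 = 268.030060
B₀ = V₀ − E₀ = 501.2915 − 268.030060 = 233.261440

B0=233.2614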